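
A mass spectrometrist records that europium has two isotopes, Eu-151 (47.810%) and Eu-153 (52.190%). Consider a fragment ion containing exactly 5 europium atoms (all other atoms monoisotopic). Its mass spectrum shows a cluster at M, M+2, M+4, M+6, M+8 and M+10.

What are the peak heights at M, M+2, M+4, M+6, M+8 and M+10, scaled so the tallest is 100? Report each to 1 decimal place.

Each Eu atom is independently Eu-151 (p = 0.47810) or Eu-153 (q = 0.52190); the cluster is the binomial expansion (p + q)^5.
P(M) = 0.47810^5 = 0.024980
P(M+2) = 5 × 0.47810^4 × 0.52190^1 = 0.136343
P(M+4) = 10 × 0.47810^3 × 0.52190^2 = 0.297667
P(M+6) = 10 × 0.47810^2 × 0.52190^3 = 0.324937
P(M+8) = 5 × 0.47810^1 × 0.52190^4 = 0.177353
P(M+10) = 0.52190^5 = 0.038720
The M+6 peak is largest (0.324937); scaling to 100 gives 7.7 : 42.0 : 91.6 : 100.0 : 54.6 : 11.9.

7.7 : 42.0 : 91.6 : 100.0 : 54.6 : 11.9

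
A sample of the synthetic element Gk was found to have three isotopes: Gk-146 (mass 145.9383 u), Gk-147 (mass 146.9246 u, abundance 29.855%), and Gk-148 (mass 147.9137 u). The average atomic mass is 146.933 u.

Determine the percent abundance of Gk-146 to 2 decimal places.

Let x and y be the fractions of Gk-146 and Gk-148. Then x + y = 1 − 0.29855 = 0.70145 and 145.9383x + 147.9137y = 146.933 − 0.29855×146.9246 = 103.06866067.
Substituting: 145.9383x + 147.9137(0.70145 − x) = 103.06866067
(145.9383 − 147.9137)x = -0.685404195  ⇒  x = 0.34697, y = 0.35448
Gk-146: 34.70%, Gk-148: 35.45%.

34.70%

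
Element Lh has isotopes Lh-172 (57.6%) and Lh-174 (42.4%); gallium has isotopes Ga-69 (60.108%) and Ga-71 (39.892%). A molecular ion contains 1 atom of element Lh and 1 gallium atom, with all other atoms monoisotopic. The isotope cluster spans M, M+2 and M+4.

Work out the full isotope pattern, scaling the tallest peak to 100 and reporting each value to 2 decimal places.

Element Lh pattern (n=1): 0.5760 : 0.4240
Gallium pattern (n=1): 0.60108 : 0.39892
Convolve the two distributions (both contribute in 2-u steps):
  M: 0.5760×0.60108 = 0.346222
  M+2: 0.5760×0.39892 + 0.4240×0.60108 = 0.484636
  M+4: 0.4240×0.39892 = 0.169142
Scale to base peak (0.484636) = 100: 71.44 : 100.00 : 34.90

71.44 : 100.00 : 34.90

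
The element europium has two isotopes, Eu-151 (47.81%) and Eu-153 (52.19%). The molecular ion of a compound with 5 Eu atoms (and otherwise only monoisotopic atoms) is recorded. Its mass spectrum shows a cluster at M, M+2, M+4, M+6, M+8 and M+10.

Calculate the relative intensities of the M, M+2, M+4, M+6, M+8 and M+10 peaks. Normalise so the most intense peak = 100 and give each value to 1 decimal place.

7.7 : 42.0 : 91.6 : 100.0 : 54.6 : 11.9

Expanding (0.4781 + 0.5219)^5:
P(M) = 0.4781^5 = 0.024980
P(M+2) = 5 × 0.4781^4 × 0.5219^1 = 0.136343
P(M+4) = 10 × 0.4781^3 × 0.5219^2 = 0.297667
P(M+6) = 10 × 0.4781^2 × 0.5219^3 = 0.324937
P(M+8) = 5 × 0.4781^1 × 0.5219^4 = 0.177353
P(M+10) = 0.5219^5 = 0.038720
The M+6 peak is largest (0.324937); scaling to 100 gives 7.7 : 42.0 : 91.6 : 100.0 : 54.6 : 11.9.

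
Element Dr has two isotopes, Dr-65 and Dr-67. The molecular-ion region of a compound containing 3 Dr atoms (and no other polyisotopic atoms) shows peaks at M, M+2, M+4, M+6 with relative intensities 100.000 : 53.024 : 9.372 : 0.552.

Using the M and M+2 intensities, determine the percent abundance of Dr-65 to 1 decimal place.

85.0%

Let p = fractional abundance of Dr-65. I(M+2)/I(M) = [C(3,1)·p^2·(1−p)] / p^3 = 3·(1−p)/p = 53.024/100.000 = 0.5302
(1−p)/p = 0.5302/3 = 0.1767  ⇒  p = 1/(1 + 0.1767) = 0.8498
Dr-65: 85.0%, Dr-67: 15.0%.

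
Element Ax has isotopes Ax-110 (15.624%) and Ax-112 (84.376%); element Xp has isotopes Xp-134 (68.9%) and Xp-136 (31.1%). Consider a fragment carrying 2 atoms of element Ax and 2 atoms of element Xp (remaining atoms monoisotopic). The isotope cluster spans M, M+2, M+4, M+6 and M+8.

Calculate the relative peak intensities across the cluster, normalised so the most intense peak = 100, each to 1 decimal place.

2.6 : 29.9 : 100.0 : 72.9 : 15.2

Element Ax pattern (n=2): 0.02441094 : 0.26365812 : 0.71193094
Element Xp pattern (n=2): 0.474721 : 0.428558 : 0.096721
Convolve the two distributions (both contribute in 2-u steps):
  M: 0.02441094×0.474721 = 0.011588
  M+2: 0.02441094×0.428558 + 0.26365812×0.474721 = 0.135626
  M+4: 0.02441094×0.096721 + 0.26365812×0.428558 + 0.71193094×0.474721 = 0.453322
  M+6: 0.26365812×0.096721 + 0.71193094×0.428558 = 0.330605
  M+8: 0.71193094×0.096721 = 0.068859
Scale to base peak (0.453322) = 100: 2.6 : 29.9 : 100.0 : 72.9 : 15.2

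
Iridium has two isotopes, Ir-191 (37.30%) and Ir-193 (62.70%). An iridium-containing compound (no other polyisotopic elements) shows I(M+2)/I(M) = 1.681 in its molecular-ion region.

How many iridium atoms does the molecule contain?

For n independent Ir atoms, I(M+2)/I(M) = n · (abundance Ir-193) / (abundance Ir-191) = n · 0.6270/0.3730.
n = 1.681 × 0.3730/0.6270 = 1.00 ≈ 1

1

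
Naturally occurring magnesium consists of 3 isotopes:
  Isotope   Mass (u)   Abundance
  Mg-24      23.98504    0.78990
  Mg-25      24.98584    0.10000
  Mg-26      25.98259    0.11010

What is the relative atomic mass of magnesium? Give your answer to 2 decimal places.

Weight each isotope mass by its fractional abundance: 0.78990 × 23.98504 + 0.10000 × 24.98584 + 0.11010 × 25.98259
= 18.945783 + 2.498584 + 2.860683 = 24.305050 u

24.31 u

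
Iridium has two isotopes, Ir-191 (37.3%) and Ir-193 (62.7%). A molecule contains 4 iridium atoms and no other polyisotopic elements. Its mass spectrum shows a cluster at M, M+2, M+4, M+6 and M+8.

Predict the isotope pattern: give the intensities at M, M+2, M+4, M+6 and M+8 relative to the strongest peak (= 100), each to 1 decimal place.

5.3 : 35.4 : 89.2 : 100.0 : 42.0

Each Ir atom is independently Ir-191 (p = 0.373) or Ir-193 (q = 0.627); the cluster is the binomial expansion (p + q)^4.
P(M) = 0.373^4 = 0.019357
P(M+2) = 4 × 0.373^3 × 0.627^1 = 0.130153
P(M+4) = 6 × 0.373^2 × 0.627^2 = 0.328174
P(M+6) = 4 × 0.373^1 × 0.627^3 = 0.367766
P(M+8) = 0.627^4 = 0.154550
The M+6 peak is largest (0.367766); scaling to 100 gives 5.3 : 35.4 : 89.2 : 100.0 : 42.0.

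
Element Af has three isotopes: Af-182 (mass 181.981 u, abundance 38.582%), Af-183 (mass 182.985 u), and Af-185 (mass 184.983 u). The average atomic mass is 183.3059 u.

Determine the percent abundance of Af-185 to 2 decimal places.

Let x and y be the fractions of Af-183 and Af-185. Then x + y = 1 − 0.38582 = 0.61418 and 182.985x + 184.983y = 183.3059 − 0.38582×181.981 = 113.09399058.
Substituting: 182.985x + 184.983(0.61418 − x) = 113.09399058
(182.985 − 184.983)x = -0.51886836  ⇒  x = 0.25969, y = 0.35449
Af-183: 25.97%, Af-185: 35.45%.

35.45%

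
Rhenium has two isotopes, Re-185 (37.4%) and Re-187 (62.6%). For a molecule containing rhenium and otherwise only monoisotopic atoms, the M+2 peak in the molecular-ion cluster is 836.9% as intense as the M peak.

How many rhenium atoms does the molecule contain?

5

For n independent Re atoms, I(M+2)/I(M) = n · (abundance Re-187) / (abundance Re-185) = n · 0.626/0.374.
n = 8.369 × 0.374/0.626 = 5.00 ≈ 5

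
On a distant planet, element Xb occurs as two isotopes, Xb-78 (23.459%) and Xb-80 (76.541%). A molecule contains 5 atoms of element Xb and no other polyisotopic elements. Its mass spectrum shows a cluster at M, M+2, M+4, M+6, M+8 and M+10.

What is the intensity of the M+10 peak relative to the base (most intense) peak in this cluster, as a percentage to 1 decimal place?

Term probabilities: M 0.0007, M+2 0.0116, M+4 0.0756, M+6 0.2468, M+8 0.4026, M+10 0.2627. Base peak = M+8.
P(M+8) = C(5,4) × 0.23459^1 × 0.76541^4 = 5 × 0.23459 × 0.34322311 = 0.402584 (base)
P(M+10) = C(5,5) × 0.23459^0 × 0.76541^5 = 1 × 1.0000 × 0.2627064 = 0.262706
Relative intensity = 0.262706 / 0.402584 × 100 = 65.3

65.3%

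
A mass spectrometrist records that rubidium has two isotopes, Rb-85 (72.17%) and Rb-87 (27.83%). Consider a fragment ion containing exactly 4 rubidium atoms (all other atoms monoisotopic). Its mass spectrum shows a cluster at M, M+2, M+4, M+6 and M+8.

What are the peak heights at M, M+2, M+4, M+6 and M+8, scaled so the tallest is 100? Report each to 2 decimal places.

The 4 Rb atoms are independent, so intensities follow the terms of (0.7217 + 0.2783)^4.
P(M) = 0.7217^4 = 0.271286
P(M+2) = 4 × 0.7217^3 × 0.2783^1 = 0.418450
P(M+4) = 6 × 0.7217^2 × 0.2783^2 = 0.242042
P(M+6) = 4 × 0.7217^1 × 0.2783^3 = 0.062224
P(M+8) = 0.2783^4 = 0.005999
The M+2 peak is largest (0.418450); scaling to 100 gives 64.83 : 100.00 : 57.84 : 14.87 : 1.43.

64.83 : 100.00 : 57.84 : 14.87 : 1.43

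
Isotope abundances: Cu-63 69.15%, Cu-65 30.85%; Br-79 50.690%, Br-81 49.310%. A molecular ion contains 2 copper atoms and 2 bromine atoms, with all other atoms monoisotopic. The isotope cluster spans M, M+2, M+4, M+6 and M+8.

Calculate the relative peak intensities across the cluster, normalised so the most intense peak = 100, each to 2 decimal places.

Copper pattern (n=2): 0.47817225 : 0.4266555 : 0.09517225
Bromine pattern (n=2): 0.25694761 : 0.49990478 : 0.24314761
Convolve the two distributions (both contribute in 2-u steps):
  M: 0.47817225×0.25694761 = 0.122865
  M+2: 0.47817225×0.49990478 + 0.4266555×0.25694761 = 0.348669
  M+4: 0.47817225×0.24314761 + 0.4266555×0.49990478 + 0.09517225×0.25694761 = 0.354008
  M+6: 0.4266555×0.24314761 + 0.09517225×0.49990478 = 0.151317
  M+8: 0.09517225×0.24314761 = 0.023141
Scale to base peak (0.354008) = 100: 34.71 : 98.49 : 100.00 : 42.74 : 6.54

34.71 : 98.49 : 100.00 : 42.74 : 6.54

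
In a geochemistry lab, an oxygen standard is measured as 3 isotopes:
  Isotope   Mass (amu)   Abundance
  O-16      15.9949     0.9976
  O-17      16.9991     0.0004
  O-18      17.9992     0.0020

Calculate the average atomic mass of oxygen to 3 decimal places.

Ar = Σ fᵢ·mᵢ = 0.9976 × 15.9949 + 0.0004 × 16.9991 + 0.0020 × 17.9992
= 15.95651 + 0.00680 + 0.03600 = 15.99931 amu

15.999 amu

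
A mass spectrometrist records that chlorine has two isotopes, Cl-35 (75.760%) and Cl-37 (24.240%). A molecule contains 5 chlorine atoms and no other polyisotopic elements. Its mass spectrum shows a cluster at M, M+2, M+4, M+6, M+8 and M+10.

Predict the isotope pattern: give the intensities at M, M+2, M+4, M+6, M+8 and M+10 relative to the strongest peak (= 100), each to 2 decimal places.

The 5 Cl atoms are independent, so intensities follow the terms of (0.75760 + 0.24240)^5.
P(M) = 0.75760^5 = 0.249574
P(M+2) = 5 × 0.75760^4 × 0.24240^1 = 0.399266
P(M+4) = 10 × 0.75760^3 × 0.24240^2 = 0.255497
P(M+6) = 10 × 0.75760^2 × 0.24240^3 = 0.081748
P(M+8) = 5 × 0.75760^1 × 0.24240^4 = 0.013078
P(M+10) = 0.24240^5 = 0.000837
The M+2 peak is largest (0.399266); scaling to 100 gives 62.51 : 100.00 : 63.99 : 20.47 : 3.28 : 0.21.

62.51 : 100.00 : 63.99 : 20.47 : 3.28 : 0.21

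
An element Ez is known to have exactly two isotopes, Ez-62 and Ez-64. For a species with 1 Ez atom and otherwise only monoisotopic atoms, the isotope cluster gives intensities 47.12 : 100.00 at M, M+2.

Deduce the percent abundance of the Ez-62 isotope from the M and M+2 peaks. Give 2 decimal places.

32.03%

Let p = fractional abundance of Ez-62. I(M+2)/I(M) = [C(1,1)·p^0·(1−p)] / p^1 = 1·(1−p)/p = 100.00/47.12 = 2.1222
(1−p)/p = 2.1222/1 = 2.1222  ⇒  p = 1/(1 + 2.1222) = 0.3203
Ez-62: 32.03%, Ez-64: 67.97%.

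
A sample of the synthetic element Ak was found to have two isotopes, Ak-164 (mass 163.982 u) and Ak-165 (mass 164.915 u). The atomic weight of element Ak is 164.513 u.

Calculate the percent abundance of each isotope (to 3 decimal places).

With x = fraction of Ak-164 (so Ak-165 is 1 − x):
163.982·x + 164.915·(1 − x) = 164.513
(163.982 − 164.915)·x = 164.513 − 164.915
x = -0.402 / -0.933 = 0.43087 → 43.087% Ak-164, 56.913% Ak-165.

Ak-164: 43.087%, Ak-165: 56.913%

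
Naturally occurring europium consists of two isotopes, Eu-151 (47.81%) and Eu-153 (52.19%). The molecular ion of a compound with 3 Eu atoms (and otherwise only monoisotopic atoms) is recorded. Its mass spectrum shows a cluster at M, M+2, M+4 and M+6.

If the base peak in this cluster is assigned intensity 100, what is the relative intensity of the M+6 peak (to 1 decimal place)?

Binomial terms of (0.4781 + 0.5219)^3: M 0.1093, M+2 0.3579, M+4 0.3907, M+6 0.1422 → M+4 is the base peak.
P(M+4) = C(3,2) × 0.4781^1 × 0.5219^2 = 3 × 0.4781 × 0.27237961 = 0.390674 (base)
P(M+6) = C(3,3) × 0.4781^0 × 0.5219^3 = 1 × 1.0000 × 0.14215492 = 0.142155
Relative intensity = 0.142155 / 0.390674 × 100 = 36.4

36.4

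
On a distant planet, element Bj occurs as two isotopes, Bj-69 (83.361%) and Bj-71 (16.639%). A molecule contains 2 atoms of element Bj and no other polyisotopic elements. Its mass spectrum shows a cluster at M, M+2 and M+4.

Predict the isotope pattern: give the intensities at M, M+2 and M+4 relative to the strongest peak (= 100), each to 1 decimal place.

The 2 Bj atoms are independent, so intensities follow the terms of (0.83361 + 0.16639)^2.
P(M) = 0.83361^2 = 0.694906
P(M+2) = 2 × 0.83361^1 × 0.16639^1 = 0.277409
P(M+4) = 0.16639^2 = 0.027686
The M peak is largest (0.694906); scaling to 100 gives 100.0 : 39.9 : 4.0.

100.0 : 39.9 : 4.0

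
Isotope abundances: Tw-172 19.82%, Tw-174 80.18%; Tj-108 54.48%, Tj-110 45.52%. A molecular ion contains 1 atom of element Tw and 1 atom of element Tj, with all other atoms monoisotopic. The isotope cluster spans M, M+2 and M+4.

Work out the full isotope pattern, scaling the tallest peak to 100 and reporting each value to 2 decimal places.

Element Tw pattern (n=1): 0.1982 : 0.8018
Element Tj pattern (n=1): 0.5448 : 0.4552
Convolve the two distributions (both contribute in 2-u steps):
  M: 0.1982×0.5448 = 0.107979
  M+2: 0.1982×0.4552 + 0.8018×0.5448 = 0.527041
  M+4: 0.8018×0.4552 = 0.364979
Scale to base peak (0.527041) = 100: 20.49 : 100.00 : 69.25

20.49 : 100.00 : 69.25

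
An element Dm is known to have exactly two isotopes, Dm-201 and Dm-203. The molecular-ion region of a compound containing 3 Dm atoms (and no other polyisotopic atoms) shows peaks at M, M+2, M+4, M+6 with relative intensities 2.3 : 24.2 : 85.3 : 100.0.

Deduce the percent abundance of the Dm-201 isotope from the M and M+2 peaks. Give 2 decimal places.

22.19%

If p is the fraction of Dm that is Dm-201, then I(M+2)/I(M) = [C(3,1)·p^2·(1−p)] / p^3 = 3·(1−p)/p = 24.2/2.3 = 10.5217
(1−p)/p = 10.5217/3 = 3.5072  ⇒  p = 1/(1 + 3.5072) = 0.2219
Dm-201: 22.19%, Dm-203: 77.81%.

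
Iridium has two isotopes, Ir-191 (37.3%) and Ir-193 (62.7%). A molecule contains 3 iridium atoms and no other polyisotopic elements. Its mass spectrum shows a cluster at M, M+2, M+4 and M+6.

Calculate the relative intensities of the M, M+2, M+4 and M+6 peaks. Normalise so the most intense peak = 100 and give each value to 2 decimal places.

11.80 : 59.49 : 100.00 : 56.03

Expanding (0.373 + 0.627)^3:
P(M) = 0.373^3 = 0.051895
P(M+2) = 3 × 0.373^2 × 0.627^1 = 0.261702
P(M+4) = 3 × 0.373^1 × 0.627^2 = 0.439911
P(M+6) = 0.627^3 = 0.246492
The M+4 peak is largest (0.439911); scaling to 100 gives 11.80 : 59.49 : 100.00 : 56.03.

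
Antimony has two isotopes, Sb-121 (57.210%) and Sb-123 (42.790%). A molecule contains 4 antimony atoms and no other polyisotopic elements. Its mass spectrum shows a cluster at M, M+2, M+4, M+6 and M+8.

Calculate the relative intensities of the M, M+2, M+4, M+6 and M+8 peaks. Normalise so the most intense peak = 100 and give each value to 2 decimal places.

The 4 Sb atoms are independent, so intensities follow the terms of (0.57210 + 0.42790)^4.
P(M) = 0.57210^4 = 0.107124
P(M+2) = 4 × 0.57210^3 × 0.42790^1 = 0.320493
P(M+4) = 6 × 0.57210^2 × 0.42790^2 = 0.359567
P(M+6) = 4 × 0.57210^1 × 0.42790^3 = 0.179291
P(M+8) = 0.42790^4 = 0.033525
The M+4 peak is largest (0.359567); scaling to 100 gives 29.79 : 89.13 : 100.00 : 49.86 : 9.32.

29.79 : 89.13 : 100.00 : 49.86 : 9.32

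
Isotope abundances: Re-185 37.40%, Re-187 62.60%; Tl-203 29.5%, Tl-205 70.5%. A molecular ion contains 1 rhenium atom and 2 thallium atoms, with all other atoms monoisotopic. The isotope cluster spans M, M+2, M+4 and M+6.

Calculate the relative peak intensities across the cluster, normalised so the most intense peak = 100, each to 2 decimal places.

7.29 : 47.07 : 100.00 : 69.72

Rhenium pattern (n=1): 0.3740 : 0.6260
Thallium pattern (n=2): 0.087025 : 0.41595 : 0.497025
Convolve the two distributions (both contribute in 2-u steps):
  M: 0.3740×0.087025 = 0.032547
  M+2: 0.3740×0.41595 + 0.6260×0.087025 = 0.210043
  M+4: 0.3740×0.497025 + 0.6260×0.41595 = 0.446272
  M+6: 0.6260×0.497025 = 0.311138
Scale to base peak (0.446272) = 100: 7.29 : 47.07 : 100.00 : 69.72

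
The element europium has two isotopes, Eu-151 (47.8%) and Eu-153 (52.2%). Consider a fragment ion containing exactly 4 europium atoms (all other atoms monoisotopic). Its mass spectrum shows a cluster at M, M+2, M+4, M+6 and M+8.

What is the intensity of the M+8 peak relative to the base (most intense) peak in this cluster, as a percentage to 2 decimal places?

(0.478 + 0.522)^4 gives M 0.0522, M+2 0.2280, M+4 0.3735, M+6 0.2720, M+8 0.0742; the largest is M+4.
P(M+4) = C(4,2) × 0.478^2 × 0.522^2 = 6 × 0.228484 × 0.272484 = 0.373549 (base)
P(M+8) = C(4,4) × 0.478^0 × 0.522^4 = 1 × 1.0000 × 0.07424753 = 0.074248
Relative intensity = 0.074248 / 0.373549 × 100 = 19.88

19.88%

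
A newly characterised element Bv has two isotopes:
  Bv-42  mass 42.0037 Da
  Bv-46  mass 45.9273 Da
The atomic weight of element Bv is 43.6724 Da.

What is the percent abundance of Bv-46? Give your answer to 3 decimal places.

With x = fraction of Bv-42 (so Bv-46 is 1 − x):
42.0037·x + 45.9273·(1 − x) = 43.6724
(42.0037 − 45.9273)·x = 43.6724 − 45.9273
x = -2.2549 / -3.9236 = 0.57470 → 57.470% Bv-42, 42.530% Bv-46.

42.530%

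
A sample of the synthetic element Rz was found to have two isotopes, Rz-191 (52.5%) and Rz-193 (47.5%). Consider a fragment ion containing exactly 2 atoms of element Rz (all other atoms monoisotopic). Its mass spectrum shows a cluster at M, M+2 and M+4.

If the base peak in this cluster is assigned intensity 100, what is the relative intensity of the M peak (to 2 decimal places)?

Binomial terms of (0.525 + 0.475)^2: M 0.2756, M+2 0.4987, M+4 0.2256 → M+2 is the base peak.
P(M+2) = C(2,1) × 0.525^1 × 0.475^1 = 2 × 0.5250 × 0.4750 = 0.498750 (base)
P(M) = C(2,0) × 0.525^2 × 0.475^0 = 1 × 0.275625 × 1.0000 = 0.275625
Relative intensity = 0.275625 / 0.498750 × 100 = 55.26

55.26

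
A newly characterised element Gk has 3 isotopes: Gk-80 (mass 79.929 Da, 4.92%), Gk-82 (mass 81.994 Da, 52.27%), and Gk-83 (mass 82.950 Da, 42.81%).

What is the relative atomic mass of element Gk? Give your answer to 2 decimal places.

82.30 Da

Ar = Σ fᵢ·mᵢ = 0.0492 × 79.929 + 0.5227 × 81.994 + 0.4281 × 82.950
= 3.9325 + 42.8583 + 35.5109 = 82.3017 Da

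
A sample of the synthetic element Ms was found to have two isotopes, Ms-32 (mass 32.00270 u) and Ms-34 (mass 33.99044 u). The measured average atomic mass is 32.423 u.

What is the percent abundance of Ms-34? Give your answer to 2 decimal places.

21.14%

Writing the weighted mean with unknown fraction x of Ms-32:
32.00270·x + 33.99044·(1 − x) = 32.423
(32.00270 − 33.99044)·x = 32.423 − 33.99044
x = -1.56744 / -1.98774 = 0.78855 → 78.86% Ms-32, 21.14% Ms-34.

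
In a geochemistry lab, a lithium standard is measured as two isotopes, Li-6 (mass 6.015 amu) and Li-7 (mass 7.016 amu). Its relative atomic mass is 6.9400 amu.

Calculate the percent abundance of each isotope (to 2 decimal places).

Li-6: 7.59%, Li-7: 92.41%

With x = fraction of Li-6 (so Li-7 is 1 − x):
6.015·x + 7.016·(1 − x) = 6.9400
(6.015 − 7.016)·x = 6.9400 − 7.016
x = -0.0760 / -1.001 = 0.07592 → 7.59% Li-6, 92.41% Li-7.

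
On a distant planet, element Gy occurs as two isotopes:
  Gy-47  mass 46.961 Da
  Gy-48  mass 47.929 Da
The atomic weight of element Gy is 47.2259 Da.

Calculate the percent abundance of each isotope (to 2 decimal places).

Gy-47: 72.63%, Gy-48: 27.37%

Let x be the fractional abundance of Gy-47; then Gy-48 has abundance 1 − x.
46.961·x + 47.929·(1 − x) = 47.2259
(46.961 − 47.929)·x = 47.2259 − 47.929
x = -0.7031 / -0.968 = 0.72634 → 72.63% Gy-47, 27.37% Gy-48.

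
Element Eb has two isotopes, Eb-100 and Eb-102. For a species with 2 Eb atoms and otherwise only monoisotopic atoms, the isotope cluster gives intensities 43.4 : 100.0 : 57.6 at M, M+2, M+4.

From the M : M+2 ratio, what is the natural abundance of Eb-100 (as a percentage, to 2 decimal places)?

Let p = fractional abundance of Eb-100. I(M+2)/I(M) = [C(2,1)·p^1·(1−p)] / p^2 = 2·(1−p)/p = 100.0/43.4 = 2.3041
(1−p)/p = 2.3041/2 = 1.1521  ⇒  p = 1/(1 + 1.1521) = 0.4647
Eb-100: 46.47%, Eb-102: 53.53%.

46.47%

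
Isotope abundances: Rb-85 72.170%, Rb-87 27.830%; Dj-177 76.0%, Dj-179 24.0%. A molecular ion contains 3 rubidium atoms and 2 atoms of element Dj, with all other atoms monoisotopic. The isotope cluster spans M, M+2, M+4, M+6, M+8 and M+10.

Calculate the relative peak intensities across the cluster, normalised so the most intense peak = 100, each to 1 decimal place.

Rubidium pattern (n=3): 0.37589809 : 0.43485841 : 0.16768892 : 0.02155458
Element Dj pattern (n=2): 0.5776 : 0.3648 : 0.0576
Convolve the two distributions (both contribute in 2-u steps):
  M: 0.37589809×0.5776 = 0.217119
  M+2: 0.37589809×0.3648 + 0.43485841×0.5776 = 0.388302
  M+4: 0.37589809×0.0576 + 0.43485841×0.3648 + 0.16768892×0.5776 = 0.277145
  M+6: 0.43485841×0.0576 + 0.16768892×0.3648 + 0.02155458×0.5776 = 0.098671
  M+8: 0.16768892×0.0576 + 0.02155458×0.3648 = 0.017522
  M+10: 0.02155458×0.0576 = 0.001242
Scale to base peak (0.388302) = 100: 55.9 : 100.0 : 71.4 : 25.4 : 4.5 : 0.3

55.9 : 100.0 : 71.4 : 25.4 : 4.5 : 0.3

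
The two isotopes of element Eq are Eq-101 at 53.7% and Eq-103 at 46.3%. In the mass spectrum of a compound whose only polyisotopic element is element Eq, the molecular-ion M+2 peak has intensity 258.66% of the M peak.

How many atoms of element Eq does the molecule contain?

For n independent Eq atoms, I(M+2)/I(M) = n · (abundance Eq-103) / (abundance Eq-101) = n · 0.463/0.537.
n = 2.5866 × 0.537/0.463 = 3.00 ≈ 3

3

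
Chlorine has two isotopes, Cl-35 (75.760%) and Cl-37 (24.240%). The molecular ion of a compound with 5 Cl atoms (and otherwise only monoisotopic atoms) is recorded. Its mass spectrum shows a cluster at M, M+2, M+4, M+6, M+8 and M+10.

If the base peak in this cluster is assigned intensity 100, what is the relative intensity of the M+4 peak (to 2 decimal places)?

63.99

Binomial terms of (0.75760 + 0.24240)^5: M 0.2496, M+2 0.3993, M+4 0.2555, M+6 0.0817, M+8 0.0131, M+10 0.0008 → M+2 is the base peak.
P(M+2) = C(5,1) × 0.75760^4 × 0.24240^1 = 5 × 0.32942751 × 0.2424 = 0.399266 (base)
P(M+4) = C(5,2) × 0.75760^3 × 0.24240^2 = 10 × 0.4348304 × 0.05875776 = 0.255497
Relative intensity = 0.255497 / 0.399266 × 100 = 63.99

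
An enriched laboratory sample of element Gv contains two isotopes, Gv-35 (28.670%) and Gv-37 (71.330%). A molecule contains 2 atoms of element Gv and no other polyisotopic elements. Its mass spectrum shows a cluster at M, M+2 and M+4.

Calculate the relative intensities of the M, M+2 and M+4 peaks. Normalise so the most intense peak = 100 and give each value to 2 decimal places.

16.16 : 80.39 : 100.00

Expanding (0.28670 + 0.71330)^2:
P(M) = 0.28670^2 = 0.082197
P(M+2) = 2 × 0.28670^1 × 0.71330^1 = 0.409006
P(M+4) = 0.71330^2 = 0.508797
The M+4 peak is largest (0.508797); scaling to 100 gives 16.16 : 80.39 : 100.00.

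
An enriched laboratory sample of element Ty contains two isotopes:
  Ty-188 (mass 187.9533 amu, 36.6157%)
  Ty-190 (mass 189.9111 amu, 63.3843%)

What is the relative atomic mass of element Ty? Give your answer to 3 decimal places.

The abundance-weighted mean is 0.366157 × 187.9533 + 0.633843 × 189.9111
= 68.82042 + 120.37382 = 189.19424 amu

189.194 amu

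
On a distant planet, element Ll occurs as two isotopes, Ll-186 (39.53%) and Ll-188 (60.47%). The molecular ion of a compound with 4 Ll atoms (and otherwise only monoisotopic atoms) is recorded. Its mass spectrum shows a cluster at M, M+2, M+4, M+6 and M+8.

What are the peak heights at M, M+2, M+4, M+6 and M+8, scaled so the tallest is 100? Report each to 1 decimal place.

7.0 : 42.7 : 98.1 : 100.0 : 38.2

Each Ll atom is independently Ll-186 (p = 0.3953) or Ll-188 (q = 0.6047); the cluster is the binomial expansion (p + q)^4.
P(M) = 0.3953^4 = 0.024418
P(M+2) = 4 × 0.3953^3 × 0.6047^1 = 0.149410
P(M+4) = 6 × 0.3953^2 × 0.6047^2 = 0.342835
P(M+6) = 4 × 0.3953^1 × 0.6047^3 = 0.349628
P(M+8) = 0.6047^4 = 0.133709
The M+6 peak is largest (0.349628); scaling to 100 gives 7.0 : 42.7 : 98.1 : 100.0 : 38.2.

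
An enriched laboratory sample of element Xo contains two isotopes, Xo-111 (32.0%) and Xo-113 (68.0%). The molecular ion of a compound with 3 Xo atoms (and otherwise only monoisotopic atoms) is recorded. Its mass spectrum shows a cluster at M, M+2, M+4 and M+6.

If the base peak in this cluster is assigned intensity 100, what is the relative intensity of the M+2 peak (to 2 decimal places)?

(0.320 + 0.680)^3 gives M 0.0328, M+2 0.2089, M+4 0.4439, M+6 0.3144; the largest is M+4.
P(M+4) = C(3,2) × 0.320^1 × 0.680^2 = 3 × 0.3200 × 0.4624 = 0.443904 (base)
P(M+2) = C(3,1) × 0.320^2 × 0.680^1 = 3 × 0.1024 × 0.6800 = 0.208896
Relative intensity = 0.208896 / 0.443904 × 100 = 47.06

47.06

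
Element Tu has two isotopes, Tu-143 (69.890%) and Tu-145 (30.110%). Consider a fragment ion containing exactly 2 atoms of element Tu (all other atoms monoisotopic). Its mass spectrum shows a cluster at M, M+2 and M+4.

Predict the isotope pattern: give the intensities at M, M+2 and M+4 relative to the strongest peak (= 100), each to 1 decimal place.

100.0 : 86.2 : 18.6

Expanding (0.69890 + 0.30110)^2:
P(M) = 0.69890^2 = 0.488461
P(M+2) = 2 × 0.69890^1 × 0.30110^1 = 0.420878
P(M+4) = 0.30110^2 = 0.090661
The M peak is largest (0.488461); scaling to 100 gives 100.0 : 86.2 : 18.6.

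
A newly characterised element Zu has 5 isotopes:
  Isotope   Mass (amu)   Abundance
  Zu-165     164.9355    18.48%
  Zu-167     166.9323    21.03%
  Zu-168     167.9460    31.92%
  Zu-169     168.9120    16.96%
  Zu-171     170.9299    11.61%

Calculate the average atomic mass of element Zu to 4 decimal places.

Ar = Σ fᵢ·mᵢ = 0.1848 × 164.9355 + 0.2103 × 166.9323 + 0.3192 × 167.9460 + 0.1696 × 168.9120 + 0.1161 × 170.9299
= 30.48008 + 35.10586 + 53.60836 + 28.64748 + 19.84496 = 167.68674 amu

167.6867 amu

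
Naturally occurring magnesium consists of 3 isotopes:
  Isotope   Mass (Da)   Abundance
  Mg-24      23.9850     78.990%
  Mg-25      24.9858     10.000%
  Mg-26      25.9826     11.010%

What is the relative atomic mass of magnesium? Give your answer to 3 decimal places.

24.305 Da

Weight each isotope mass by its fractional abundance: 0.78990 × 23.9850 + 0.10000 × 24.9858 + 0.11010 × 25.9826
= 18.94575 + 2.49858 + 2.86068 = 24.30501 Da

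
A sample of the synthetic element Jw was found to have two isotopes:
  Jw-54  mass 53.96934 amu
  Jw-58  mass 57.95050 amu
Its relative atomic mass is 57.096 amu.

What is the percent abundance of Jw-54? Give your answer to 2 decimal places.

Let x be the fractional abundance of Jw-54; then Jw-58 has abundance 1 − x.
53.96934·x + 57.95050·(1 − x) = 57.096
(53.96934 − 57.95050)·x = 57.096 − 57.95050
x = -0.85450 / -3.98116 = 0.21464 → 21.46% Jw-54, 78.54% Jw-58.

21.46%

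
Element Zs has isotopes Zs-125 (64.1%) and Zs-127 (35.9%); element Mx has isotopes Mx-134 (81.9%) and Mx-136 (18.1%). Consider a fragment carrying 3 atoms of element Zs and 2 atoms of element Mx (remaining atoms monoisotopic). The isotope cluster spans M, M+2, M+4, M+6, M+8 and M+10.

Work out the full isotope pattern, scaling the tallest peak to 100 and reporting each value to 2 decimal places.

47.12 : 100.00 : 81.64 : 31.74 : 5.82 : 0.40

Element Zs pattern (n=3): 0.26337472 : 0.44251884 : 0.24783816 : 0.04626828
Element Mx pattern (n=2): 0.670761 : 0.296478 : 0.032761
Convolve the two distributions (both contribute in 2-u steps):
  M: 0.26337472×0.670761 = 0.176661
  M+2: 0.26337472×0.296478 + 0.44251884×0.670761 = 0.374909
  M+4: 0.26337472×0.032761 + 0.44251884×0.296478 + 0.24783816×0.670761 = 0.306066
  M+6: 0.44251884×0.032761 + 0.24783816×0.296478 + 0.04626828×0.670761 = 0.119011
  M+8: 0.24783816×0.032761 + 0.04626828×0.296478 = 0.021837
  M+10: 0.04626828×0.032761 = 0.001516
Scale to base peak (0.374909) = 100: 47.12 : 100.00 : 81.64 : 31.74 : 5.82 : 0.40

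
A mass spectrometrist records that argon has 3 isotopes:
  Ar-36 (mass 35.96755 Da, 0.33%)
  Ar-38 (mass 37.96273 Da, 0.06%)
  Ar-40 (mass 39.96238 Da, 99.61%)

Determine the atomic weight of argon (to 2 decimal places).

Weight each isotope mass by its fractional abundance: 0.0033 × 35.96755 + 0.0006 × 37.96273 + 0.9961 × 39.96238
= 0.118693 + 0.022778 + 39.806527 = 39.947998 Da

39.95 Da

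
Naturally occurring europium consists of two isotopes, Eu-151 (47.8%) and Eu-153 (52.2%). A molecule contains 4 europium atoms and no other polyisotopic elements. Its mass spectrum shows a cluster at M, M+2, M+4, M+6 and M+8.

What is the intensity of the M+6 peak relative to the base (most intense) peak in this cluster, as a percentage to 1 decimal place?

Binomial terms of (0.478 + 0.522)^4: M 0.0522, M+2 0.2280, M+4 0.3735, M+6 0.2720, M+8 0.0742 → M+4 is the base peak.
P(M+4) = C(4,2) × 0.478^2 × 0.522^2 = 6 × 0.228484 × 0.272484 = 0.373549 (base)
P(M+6) = C(4,3) × 0.478^1 × 0.522^3 = 4 × 0.4780 × 0.14223665 = 0.271956
Relative intensity = 0.271956 / 0.373549 × 100 = 72.8

72.8%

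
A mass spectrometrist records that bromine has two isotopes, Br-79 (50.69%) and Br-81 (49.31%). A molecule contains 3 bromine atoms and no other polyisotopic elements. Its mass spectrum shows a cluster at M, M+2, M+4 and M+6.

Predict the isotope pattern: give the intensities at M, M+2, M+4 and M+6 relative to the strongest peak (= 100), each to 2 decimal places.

Expanding (0.5069 + 0.4931)^3:
P(M) = 0.5069^3 = 0.130247
P(M+2) = 3 × 0.5069^2 × 0.4931^1 = 0.380103
P(M+4) = 3 × 0.5069^1 × 0.4931^2 = 0.369755
P(M+6) = 0.4931^3 = 0.119896
The M+2 peak is largest (0.380103); scaling to 100 gives 34.27 : 100.00 : 97.28 : 31.54.

34.27 : 100.00 : 97.28 : 31.54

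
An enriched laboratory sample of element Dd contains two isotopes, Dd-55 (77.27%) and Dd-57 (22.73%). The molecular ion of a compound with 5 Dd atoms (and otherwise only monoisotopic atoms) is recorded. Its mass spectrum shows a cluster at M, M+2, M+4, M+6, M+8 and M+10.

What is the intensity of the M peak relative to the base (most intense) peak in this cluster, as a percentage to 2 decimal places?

67.99%

Term probabilities: M 0.2755, M+2 0.4051, M+4 0.2384, M+6 0.0701, M+8 0.0103, M+10 0.0006. Base peak = M+2.
P(M+2) = C(5,1) × 0.7727^4 × 0.2273^1 = 5 × 0.35648696 × 0.2273 = 0.405147 (base)
P(M) = C(5,0) × 0.7727^5 × 0.2273^0 = 1 × 0.27545747 × 1.0000 = 0.275457
Relative intensity = 0.275457 / 0.405147 × 100 = 67.99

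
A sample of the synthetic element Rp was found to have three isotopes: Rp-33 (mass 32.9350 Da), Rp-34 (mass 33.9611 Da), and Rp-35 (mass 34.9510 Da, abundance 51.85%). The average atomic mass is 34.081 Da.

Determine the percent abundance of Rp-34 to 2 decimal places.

Let x and y be the fractions of Rp-33 and Rp-34. Then x + y = 1 − 0.5185 = 0.4815 and 32.9350x + 33.9611y = 34.081 − 0.5185×34.9510 = 15.9589065.
Substituting: 32.9350x + 33.9611(0.4815 − x) = 15.9589065
(32.9350 − 33.9611)x = -0.39336315  ⇒  x = 0.38336, y = 0.09814
Rp-33: 38.34%, Rp-34: 9.81%.

9.81%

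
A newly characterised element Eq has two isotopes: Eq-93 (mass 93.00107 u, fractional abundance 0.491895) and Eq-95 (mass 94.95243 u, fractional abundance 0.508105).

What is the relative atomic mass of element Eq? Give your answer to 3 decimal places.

93.993 u

Average mass = Σ (abundance × isotope mass) = 0.491895 × 93.00107 + 0.508105 × 94.95243
= 45.746761 + 48.245804 = 93.992565 u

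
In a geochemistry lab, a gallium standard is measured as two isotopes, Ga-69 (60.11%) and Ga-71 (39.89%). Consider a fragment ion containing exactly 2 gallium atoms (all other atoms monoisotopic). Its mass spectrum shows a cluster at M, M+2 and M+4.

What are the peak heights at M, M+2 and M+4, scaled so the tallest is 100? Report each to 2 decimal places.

75.34 : 100.00 : 33.18

The 2 Ga atoms are independent, so intensities follow the terms of (0.6011 + 0.3989)^2.
P(M) = 0.6011^2 = 0.361321
P(M+2) = 2 × 0.6011^1 × 0.3989^1 = 0.479558
P(M+4) = 0.3989^2 = 0.159121
The M+2 peak is largest (0.479558); scaling to 100 gives 75.34 : 100.00 : 33.18.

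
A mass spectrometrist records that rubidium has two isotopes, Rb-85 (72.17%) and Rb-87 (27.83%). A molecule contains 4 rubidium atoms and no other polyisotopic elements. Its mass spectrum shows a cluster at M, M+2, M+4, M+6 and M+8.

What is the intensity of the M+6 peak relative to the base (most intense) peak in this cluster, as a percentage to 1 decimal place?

14.9%

(0.7217 + 0.2783)^4 gives M 0.2713, M+2 0.4184, M+4 0.2420, M+6 0.0622, M+8 0.0060; the largest is M+2.
P(M+2) = C(4,1) × 0.7217^3 × 0.2783^1 = 4 × 0.37589809 × 0.2783 = 0.418450 (base)
P(M+6) = C(4,3) × 0.7217^1 × 0.2783^3 = 4 × 0.7217 × 0.02155458 = 0.062224
Relative intensity = 0.062224 / 0.418450 × 100 = 14.9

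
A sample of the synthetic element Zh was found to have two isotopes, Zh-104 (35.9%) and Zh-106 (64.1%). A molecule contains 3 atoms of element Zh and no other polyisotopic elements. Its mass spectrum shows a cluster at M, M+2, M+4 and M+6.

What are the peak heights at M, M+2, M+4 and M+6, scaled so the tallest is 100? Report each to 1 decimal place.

Each Zh atom is independently Zh-104 (p = 0.359) or Zh-106 (q = 0.641); the cluster is the binomial expansion (p + q)^3.
P(M) = 0.359^3 = 0.046268
P(M+2) = 3 × 0.359^2 × 0.641^1 = 0.247838
P(M+4) = 3 × 0.359^1 × 0.641^2 = 0.442519
P(M+6) = 0.641^3 = 0.263375
The M+4 peak is largest (0.442519); scaling to 100 gives 10.5 : 56.0 : 100.0 : 59.5.

10.5 : 56.0 : 100.0 : 59.5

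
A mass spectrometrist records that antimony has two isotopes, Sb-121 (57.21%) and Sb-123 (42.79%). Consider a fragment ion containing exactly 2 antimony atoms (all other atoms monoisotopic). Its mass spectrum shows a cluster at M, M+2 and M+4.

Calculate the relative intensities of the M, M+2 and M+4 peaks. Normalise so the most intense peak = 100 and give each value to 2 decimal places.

66.85 : 100.00 : 37.40

Each Sb atom is independently Sb-121 (p = 0.5721) or Sb-123 (q = 0.4279); the cluster is the binomial expansion (p + q)^2.
P(M) = 0.5721^2 = 0.327298
P(M+2) = 2 × 0.5721^1 × 0.4279^1 = 0.489603
P(M+4) = 0.4279^2 = 0.183098
The M+2 peak is largest (0.489603); scaling to 100 gives 66.85 : 100.00 : 37.40.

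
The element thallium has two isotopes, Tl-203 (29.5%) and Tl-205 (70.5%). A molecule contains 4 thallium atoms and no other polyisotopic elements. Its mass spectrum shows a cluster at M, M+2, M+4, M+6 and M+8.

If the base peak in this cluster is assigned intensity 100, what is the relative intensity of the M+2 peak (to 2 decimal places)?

Binomial terms of (0.295 + 0.705)^4: M 0.0076, M+2 0.0724, M+4 0.2595, M+6 0.4135, M+8 0.2470 → M+6 is the base peak.
P(M+6) = C(4,3) × 0.295^1 × 0.705^3 = 4 × 0.2950 × 0.35040263 = 0.413475 (base)
P(M+2) = C(4,1) × 0.295^3 × 0.705^1 = 4 × 0.02567237 × 0.7050 = 0.072396
Relative intensity = 0.072396 / 0.413475 × 100 = 17.51

17.51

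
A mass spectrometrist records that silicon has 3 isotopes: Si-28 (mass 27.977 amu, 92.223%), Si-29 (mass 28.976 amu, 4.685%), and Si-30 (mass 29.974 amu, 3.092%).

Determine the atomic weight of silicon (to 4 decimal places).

Ar = Σ fᵢ·mᵢ = 0.92223 × 27.977 + 0.04685 × 28.976 + 0.03092 × 29.974
= 25.80123 + 1.35753 + 0.92680 = 28.08556 amu

28.0856 amu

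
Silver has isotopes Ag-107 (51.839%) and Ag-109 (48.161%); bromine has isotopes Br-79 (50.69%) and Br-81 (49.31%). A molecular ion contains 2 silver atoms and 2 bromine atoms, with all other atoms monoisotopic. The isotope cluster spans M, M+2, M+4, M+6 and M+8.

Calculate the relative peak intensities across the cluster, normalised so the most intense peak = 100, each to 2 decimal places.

Silver pattern (n=2): 0.26872819 : 0.49932362 : 0.23194819
Bromine pattern (n=2): 0.25694761 : 0.49990478 : 0.24314761
Convolve the two distributions (both contribute in 2-u steps):
  M: 0.26872819×0.25694761 = 0.069049
  M+2: 0.26872819×0.49990478 + 0.49932362×0.25694761 = 0.262639
  M+4: 0.26872819×0.24314761 + 0.49932362×0.49990478 + 0.23194819×0.25694761 = 0.374553
  M+6: 0.49932362×0.24314761 + 0.23194819×0.49990478 = 0.237361
  M+8: 0.23194819×0.24314761 = 0.056398
Scale to base peak (0.374553) = 100: 18.44 : 70.12 : 100.00 : 63.37 : 15.06

18.44 : 70.12 : 100.00 : 63.37 : 15.06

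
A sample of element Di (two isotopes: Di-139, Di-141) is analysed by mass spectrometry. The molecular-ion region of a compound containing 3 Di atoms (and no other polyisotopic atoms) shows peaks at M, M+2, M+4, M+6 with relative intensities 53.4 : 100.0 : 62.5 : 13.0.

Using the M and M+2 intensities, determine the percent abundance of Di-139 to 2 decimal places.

61.57%

Let p = fractional abundance of Di-139. I(M+2)/I(M) = [C(3,1)·p^2·(1−p)] / p^3 = 3·(1−p)/p = 100.0/53.4 = 1.8727
(1−p)/p = 1.8727/3 = 0.6242  ⇒  p = 1/(1 + 0.6242) = 0.6157
Di-139: 61.57%, Di-141: 38.43%.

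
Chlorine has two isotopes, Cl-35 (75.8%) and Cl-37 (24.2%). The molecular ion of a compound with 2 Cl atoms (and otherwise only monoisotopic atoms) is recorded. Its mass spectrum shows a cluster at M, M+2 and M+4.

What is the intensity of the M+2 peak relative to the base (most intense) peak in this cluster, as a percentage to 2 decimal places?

(0.758 + 0.242)^2 gives M 0.5746, M+2 0.3669, M+4 0.0586; the largest is M.
P(M) = C(2,0) × 0.758^2 × 0.242^0 = 1 × 0.574564 × 1.0000 = 0.574564 (base)
P(M+2) = C(2,1) × 0.758^1 × 0.242^1 = 2 × 0.7580 × 0.2420 = 0.366872
Relative intensity = 0.366872 / 0.574564 × 100 = 63.85

63.85%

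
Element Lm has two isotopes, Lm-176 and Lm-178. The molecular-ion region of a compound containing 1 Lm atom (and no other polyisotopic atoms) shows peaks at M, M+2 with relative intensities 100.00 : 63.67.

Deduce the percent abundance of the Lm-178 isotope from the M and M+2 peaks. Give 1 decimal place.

If p is the fraction of Lm that is Lm-176, then I(M+2)/I(M) = [C(1,1)·p^0·(1−p)] / p^1 = 1·(1−p)/p = 63.67/100.00 = 0.6367
(1−p)/p = 0.6367/1 = 0.6367  ⇒  p = 1/(1 + 0.6367) = 0.6110
Lm-176: 61.1%, Lm-178: 38.9%.

38.9%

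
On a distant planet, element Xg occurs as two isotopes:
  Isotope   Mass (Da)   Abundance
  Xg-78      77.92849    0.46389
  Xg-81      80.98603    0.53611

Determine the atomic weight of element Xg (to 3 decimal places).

Average mass = Σ (abundance × isotope mass) = 0.46389 × 77.92849 + 0.53611 × 80.98603
= 36.150247 + 43.417421 = 79.567668 Da

79.568 Da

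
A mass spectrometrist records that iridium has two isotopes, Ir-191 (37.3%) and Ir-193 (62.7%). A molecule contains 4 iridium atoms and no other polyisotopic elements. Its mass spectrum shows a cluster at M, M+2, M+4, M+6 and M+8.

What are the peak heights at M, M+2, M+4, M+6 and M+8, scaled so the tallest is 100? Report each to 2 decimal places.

The 4 Ir atoms are independent, so intensities follow the terms of (0.373 + 0.627)^4.
P(M) = 0.373^4 = 0.019357
P(M+2) = 4 × 0.373^3 × 0.627^1 = 0.130153
P(M+4) = 6 × 0.373^2 × 0.627^2 = 0.328174
P(M+6) = 4 × 0.373^1 × 0.627^3 = 0.367766
P(M+8) = 0.627^4 = 0.154550
The M+6 peak is largest (0.367766); scaling to 100 gives 5.26 : 35.39 : 89.23 : 100.00 : 42.02.

5.26 : 35.39 : 89.23 : 100.00 : 42.02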